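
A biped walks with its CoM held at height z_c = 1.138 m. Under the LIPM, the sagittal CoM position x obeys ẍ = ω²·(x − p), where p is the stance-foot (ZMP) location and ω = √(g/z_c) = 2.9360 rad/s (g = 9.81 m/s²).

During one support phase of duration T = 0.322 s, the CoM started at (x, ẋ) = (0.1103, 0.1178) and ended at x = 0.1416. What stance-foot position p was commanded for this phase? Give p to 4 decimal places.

ωT = 2.9360·0.322 = 0.945392; cosh(ωT) = 1.481175, sinh(ωT) = 1.092647
x(T) = p + (x₀−p)·cosh(ωT) + (ẋ₀/ω)·sinh(ωT) ⇒ p·(1 − cosh) = x(T) − x₀·cosh − (ẋ₀/ω)·sinh
numerator   = 0.1416 − (0.1103)·1.481175 − (0.1178/2.9360)·1.092647 = -0.065613
denominator = 1 − 1.481175 = -0.481175
p = -0.065613 / -0.481175 = 0.1364

p = 0.1364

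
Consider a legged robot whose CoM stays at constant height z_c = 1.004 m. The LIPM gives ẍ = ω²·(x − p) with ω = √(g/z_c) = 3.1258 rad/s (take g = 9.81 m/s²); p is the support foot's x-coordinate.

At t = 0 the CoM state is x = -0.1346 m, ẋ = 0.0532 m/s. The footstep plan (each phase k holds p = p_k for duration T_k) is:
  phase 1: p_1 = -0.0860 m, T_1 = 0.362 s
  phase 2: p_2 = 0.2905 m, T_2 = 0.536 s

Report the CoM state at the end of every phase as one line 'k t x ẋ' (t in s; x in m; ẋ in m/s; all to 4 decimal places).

1 0.3620 -0.1455 -0.1199
2 0.8980 -1.0137 -3.8438

phase 1: p=-0.0860, T=0.362, ωT=1.131540, cosh=1.711481, sinh=1.388945; start (x,ẋ)=(-0.134600, 0.053200) → end (x,ẋ)=(-0.145539, -0.119949)
phase 2: p=0.2905, T=0.536, ωT=1.675429, cosh=2.764156, sinh=2.576929; start (x,ẋ)=(-0.145539, -0.119949) → end (x,ẋ)=(-1.013666, -3.843834)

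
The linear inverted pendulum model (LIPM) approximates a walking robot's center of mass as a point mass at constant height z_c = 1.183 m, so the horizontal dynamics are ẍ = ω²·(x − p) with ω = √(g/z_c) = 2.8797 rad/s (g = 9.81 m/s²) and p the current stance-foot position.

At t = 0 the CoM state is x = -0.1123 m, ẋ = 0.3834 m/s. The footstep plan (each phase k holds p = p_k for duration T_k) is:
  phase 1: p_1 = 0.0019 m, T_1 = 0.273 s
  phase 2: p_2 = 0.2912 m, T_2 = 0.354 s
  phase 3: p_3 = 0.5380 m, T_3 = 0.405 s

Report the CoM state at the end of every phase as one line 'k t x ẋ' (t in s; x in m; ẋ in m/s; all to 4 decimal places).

1 0.2730 -0.0337 0.2221
2 0.6270 -0.1246 -0.7798
3 1.0320 -1.0212 -4.1384

phase 1: p=0.0019, T=0.273, ωT=0.786158, cosh=1.325270, sinh=0.869678; start (x,ẋ)=(-0.112300, 0.383400) → end (x,ẋ)=(-0.033658, 0.222105)
phase 2: p=0.2912, T=0.354, ωT=1.019414, cosh=1.566188, sinh=1.205382; start (x,ẋ)=(-0.033658, 0.222105) → end (x,ẋ)=(-0.124620, -0.779769)
phase 3: p=0.5380, T=0.405, ωT=1.166279, cosh=1.760774, sinh=1.449250; start (x,ẋ)=(-0.124620, -0.779769) → end (x,ẋ)=(-1.021154, -4.138379)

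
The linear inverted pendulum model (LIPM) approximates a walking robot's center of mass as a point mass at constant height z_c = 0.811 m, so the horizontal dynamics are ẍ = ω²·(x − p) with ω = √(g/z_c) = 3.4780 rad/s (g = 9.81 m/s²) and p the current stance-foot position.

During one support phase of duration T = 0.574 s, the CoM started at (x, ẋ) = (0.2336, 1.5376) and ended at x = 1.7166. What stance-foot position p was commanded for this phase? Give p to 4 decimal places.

p = 0.2752

ωT = 3.4780·0.574 = 1.996372; cosh(ωT) = 3.749062, sinh(ωT) = 3.613235
x(T) = p + (x₀−p)·cosh(ωT) + (ẋ₀/ω)·sinh(ωT) ⇒ p·(1 − cosh) = x(T) − x₀·cosh − (ẋ₀/ω)·sinh
numerator   = 1.7166 − (0.2336)·3.749062 − (1.5376/3.4780)·3.613235 = -0.756567
denominator = 1 − 3.749062 = -2.749062
p = -0.756567 / -2.749062 = 0.2752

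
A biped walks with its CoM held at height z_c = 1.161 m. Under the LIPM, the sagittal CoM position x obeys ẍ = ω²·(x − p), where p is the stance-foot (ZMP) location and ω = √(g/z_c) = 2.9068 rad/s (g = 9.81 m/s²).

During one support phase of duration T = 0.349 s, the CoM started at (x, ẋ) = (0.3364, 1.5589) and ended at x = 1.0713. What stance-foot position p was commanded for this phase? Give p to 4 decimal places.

p = 0.1711

ωT = 2.9068·0.349 = 1.014473; cosh(ωT) = 1.560252, sinh(ωT) = 1.197658
x(T) = p + (x₀−p)·cosh(ωT) + (ẋ₀/ω)·sinh(ωT) ⇒ p·(1 − cosh) = x(T) − x₀·cosh − (ẋ₀/ω)·sinh
numerator   = 1.0713 − (0.3364)·1.560252 − (1.5589/2.9068)·1.197658 = -0.095866
denominator = 1 − 1.560252 = -0.560252
p = -0.095866 / -0.560252 = 0.1711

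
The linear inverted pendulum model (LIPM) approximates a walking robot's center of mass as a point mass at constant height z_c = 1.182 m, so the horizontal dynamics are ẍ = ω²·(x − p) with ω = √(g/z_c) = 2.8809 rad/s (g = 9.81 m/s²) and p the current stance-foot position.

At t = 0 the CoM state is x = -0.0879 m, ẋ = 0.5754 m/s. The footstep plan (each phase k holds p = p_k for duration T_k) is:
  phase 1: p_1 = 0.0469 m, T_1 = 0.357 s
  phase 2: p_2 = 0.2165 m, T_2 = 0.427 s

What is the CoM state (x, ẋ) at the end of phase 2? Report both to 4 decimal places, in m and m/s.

phase 1: p=0.0469, T=0.357, ωT=1.028481, cosh=1.577182, sinh=1.219633; start (x,ẋ)=(-0.087900, 0.575400) → end (x,ẋ)=(0.077892, 0.433872)
phase 2: p=0.2165, T=0.427, ωT=1.230144, cosh=1.856987, sinh=1.564736; start (x,ẋ)=(0.077892, 0.433872) → end (x,ẋ)=(0.194761, 0.180871)

x = 0.1948, ẋ = 0.1809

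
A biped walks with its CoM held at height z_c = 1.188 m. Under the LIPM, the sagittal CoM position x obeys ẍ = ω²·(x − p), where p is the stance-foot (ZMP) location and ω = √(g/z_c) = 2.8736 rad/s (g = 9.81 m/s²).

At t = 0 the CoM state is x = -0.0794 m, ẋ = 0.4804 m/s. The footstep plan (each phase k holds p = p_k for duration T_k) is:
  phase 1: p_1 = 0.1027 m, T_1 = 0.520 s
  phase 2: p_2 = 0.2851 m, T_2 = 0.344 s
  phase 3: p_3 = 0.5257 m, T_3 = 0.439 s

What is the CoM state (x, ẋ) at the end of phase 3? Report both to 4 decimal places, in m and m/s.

x = -1.1276, ẋ = -4.4762

phase 1: p=0.1027, T=0.520, ωT=1.494272, cosh=2.340252, sinh=2.115840; start (x,ẋ)=(-0.079400, 0.480400) → end (x,ẋ)=(0.030260, 0.017075)
phase 2: p=0.2851, T=0.344, ωT=0.988518, cosh=1.529689, sinh=1.157561; start (x,ẋ)=(0.030260, 0.017075) → end (x,ẋ)=(-0.097848, -0.821572)
phase 3: p=0.5257, T=0.439, ωT=1.261510, cosh=1.906988, sinh=1.623762; start (x,ẋ)=(-0.097848, -0.821572) → end (x,ẋ)=(-1.127637, -4.476229)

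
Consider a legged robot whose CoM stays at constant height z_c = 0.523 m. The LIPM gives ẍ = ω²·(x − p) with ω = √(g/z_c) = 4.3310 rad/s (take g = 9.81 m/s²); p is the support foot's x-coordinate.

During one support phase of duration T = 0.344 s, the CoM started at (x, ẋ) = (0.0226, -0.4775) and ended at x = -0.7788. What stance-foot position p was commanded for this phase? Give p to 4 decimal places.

p = 0.4503

ωT = 4.3310·0.344 = 1.489864; cosh(ωT) = 2.330948, sinh(ωT) = 2.105544
x(T) = p + (x₀−p)·cosh(ωT) + (ẋ₀/ω)·sinh(ωT) ⇒ p·(1 − cosh) = x(T) − x₀·cosh − (ẋ₀/ω)·sinh
numerator   = -0.7788 − (0.0226)·2.330948 − (-0.4775/4.3310)·2.105544 = -0.599340
denominator = 1 − 2.330948 = -1.330948
p = -0.599340 / -1.330948 = 0.4503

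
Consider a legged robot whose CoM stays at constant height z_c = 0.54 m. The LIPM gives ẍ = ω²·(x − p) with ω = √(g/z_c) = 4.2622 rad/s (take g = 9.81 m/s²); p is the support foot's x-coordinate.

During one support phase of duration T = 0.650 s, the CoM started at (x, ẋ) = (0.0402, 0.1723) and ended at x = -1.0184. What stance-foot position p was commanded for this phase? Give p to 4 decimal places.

ωT = 4.2622·0.650 = 2.770430; cosh(ωT) = 8.014066, sinh(ωT) = 7.951431
x(T) = p + (x₀−p)·cosh(ωT) + (ẋ₀/ω)·sinh(ωT) ⇒ p·(1 − cosh) = x(T) − x₀·cosh − (ẋ₀/ω)·sinh
numerator   = -1.0184 − (0.0402)·8.014066 − (0.1723/4.2622)·7.951431 = -1.662003
denominator = 1 − 8.014066 = -7.014066
p = -1.662003 / -7.014066 = 0.2370

p = 0.2370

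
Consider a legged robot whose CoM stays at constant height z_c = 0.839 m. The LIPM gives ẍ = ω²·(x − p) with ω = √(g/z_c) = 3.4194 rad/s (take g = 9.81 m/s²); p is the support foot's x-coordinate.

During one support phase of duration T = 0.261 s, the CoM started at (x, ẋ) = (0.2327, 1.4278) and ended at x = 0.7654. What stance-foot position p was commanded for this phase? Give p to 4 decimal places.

p = -0.0225

ωT = 3.4194·0.261 = 0.892463; cosh(ωT) = 1.425391, sinh(ωT) = 1.015745
x(T) = p + (x₀−p)·cosh(ωT) + (ẋ₀/ω)·sinh(ωT) ⇒ p·(1 − cosh) = x(T) − x₀·cosh − (ẋ₀/ω)·sinh
numerator   = 0.7654 − (0.2327)·1.425391 − (1.4278/3.4194)·1.015745 = 0.009578
denominator = 1 − 1.425391 = -0.425391
p = 0.009578 / -0.425391 = -0.0225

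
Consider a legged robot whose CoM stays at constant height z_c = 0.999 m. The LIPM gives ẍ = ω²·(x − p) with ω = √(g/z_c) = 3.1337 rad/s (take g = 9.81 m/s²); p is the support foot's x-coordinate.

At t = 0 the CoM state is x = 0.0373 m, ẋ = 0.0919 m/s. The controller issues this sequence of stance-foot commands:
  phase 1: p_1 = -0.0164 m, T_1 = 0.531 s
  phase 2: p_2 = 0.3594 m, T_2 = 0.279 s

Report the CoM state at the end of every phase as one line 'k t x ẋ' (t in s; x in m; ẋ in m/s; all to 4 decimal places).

1 0.5310 0.2051 0.6797
2 0.8100 0.3570 0.4778

phase 1: p=-0.0164, T=0.531, ωT=1.663995, cosh=2.734872, sinh=2.545491; start (x,ẋ)=(0.037300, 0.091900) → end (x,ẋ)=(0.205113, 0.679689)
phase 2: p=0.3594, T=0.279, ωT=0.874302, cosh=1.407178, sinh=0.990025; start (x,ẋ)=(0.205113, 0.679689) → end (x,ẋ)=(0.357023, 0.477776)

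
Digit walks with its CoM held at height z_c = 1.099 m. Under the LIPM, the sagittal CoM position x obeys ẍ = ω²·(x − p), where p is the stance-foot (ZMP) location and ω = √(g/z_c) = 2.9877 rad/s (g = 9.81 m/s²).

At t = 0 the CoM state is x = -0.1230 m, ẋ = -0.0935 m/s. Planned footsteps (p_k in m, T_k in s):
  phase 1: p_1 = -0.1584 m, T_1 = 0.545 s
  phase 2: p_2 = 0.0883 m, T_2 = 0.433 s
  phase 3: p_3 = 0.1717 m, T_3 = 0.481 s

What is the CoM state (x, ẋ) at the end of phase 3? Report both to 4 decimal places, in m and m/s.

phase 1: p=-0.1584, T=0.545, ωT=1.628297, cosh=2.645726, sinh=2.449462; start (x,ẋ)=(-0.123000, -0.093500) → end (x,ẋ)=(-0.141397, 0.011691)
phase 2: p=0.0883, T=0.433, ωT=1.293674, cosh=1.960210, sinh=1.685949; start (x,ẋ)=(-0.141397, 0.011691) → end (x,ẋ)=(-0.355357, -1.134093)
phase 3: p=0.1717, T=0.481, ωT=1.437084, cosh=2.223012, sinh=1.985393; start (x,ẋ)=(-0.355357, -1.134093) → end (x,ẋ)=(-1.753585, -5.647479)

x = -1.7536, ẋ = -5.6475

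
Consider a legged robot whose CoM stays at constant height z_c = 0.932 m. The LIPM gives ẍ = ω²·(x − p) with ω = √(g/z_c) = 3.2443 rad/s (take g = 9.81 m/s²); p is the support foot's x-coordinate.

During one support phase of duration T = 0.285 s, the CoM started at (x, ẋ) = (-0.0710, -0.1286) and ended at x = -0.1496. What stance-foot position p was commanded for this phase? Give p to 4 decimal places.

p = 0.0086

ωT = 3.2443·0.285 = 0.924625; cosh(ωT) = 1.458802, sinh(ωT) = 1.062122
x(T) = p + (x₀−p)·cosh(ωT) + (ẋ₀/ω)·sinh(ωT) ⇒ p·(1 − cosh) = x(T) − x₀·cosh − (ẋ₀/ω)·sinh
numerator   = -0.1496 − (-0.0710)·1.458802 − (-0.1286/3.2443)·1.062122 = -0.003924
denominator = 1 − 1.458802 = -0.458802
p = -0.003924 / -0.458802 = 0.0086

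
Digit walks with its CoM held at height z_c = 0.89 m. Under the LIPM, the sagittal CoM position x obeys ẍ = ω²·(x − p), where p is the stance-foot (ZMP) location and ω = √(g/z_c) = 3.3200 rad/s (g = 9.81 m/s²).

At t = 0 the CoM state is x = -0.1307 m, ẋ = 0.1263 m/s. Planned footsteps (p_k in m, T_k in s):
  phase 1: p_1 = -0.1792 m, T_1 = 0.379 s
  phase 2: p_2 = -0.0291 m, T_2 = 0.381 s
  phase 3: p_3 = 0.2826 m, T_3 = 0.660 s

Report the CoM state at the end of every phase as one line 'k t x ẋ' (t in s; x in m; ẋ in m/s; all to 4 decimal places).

phase 1: p=-0.1792, T=0.379, ωT=1.258280, cosh=1.901753, sinh=1.617610; start (x,ẋ)=(-0.130700, 0.126300) → end (x,ẋ)=(-0.025428, 0.500659)
phase 2: p=-0.0291, T=0.381, ωT=1.264920, cosh=1.912536, sinh=1.630274; start (x,ẋ)=(-0.025428, 0.500659) → end (x,ẋ)=(0.223770, 0.977405)
phase 3: p=0.2826, T=0.660, ωT=2.191200, cosh=4.528862, sinh=4.417080; start (x,ẋ)=(0.223770, 0.977405) → end (x,ẋ)=(1.316553, 3.563813)

1 0.3790 -0.0254 0.5007
2 0.7600 0.2238 0.9774
3 1.4200 1.3166 3.5638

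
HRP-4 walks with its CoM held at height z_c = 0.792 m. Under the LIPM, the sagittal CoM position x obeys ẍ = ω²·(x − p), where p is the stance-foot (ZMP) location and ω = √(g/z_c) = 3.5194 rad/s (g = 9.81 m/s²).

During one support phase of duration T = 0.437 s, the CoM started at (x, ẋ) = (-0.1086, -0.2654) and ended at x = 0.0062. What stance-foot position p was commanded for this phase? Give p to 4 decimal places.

p = -0.3053

ωT = 3.5194·0.437 = 1.537978; cosh(ωT) = 2.434991, sinh(ωT) = 2.220176
x(T) = p + (x₀−p)·cosh(ωT) + (ẋ₀/ω)·sinh(ωT) ⇒ p·(1 − cosh) = x(T) − x₀·cosh − (ẋ₀/ω)·sinh
numerator   = 0.0062 − (-0.1086)·2.434991 − (-0.2654/3.5194)·2.220176 = 0.438065
denominator = 1 − 2.434991 = -1.434991
p = 0.438065 / -1.434991 = -0.3053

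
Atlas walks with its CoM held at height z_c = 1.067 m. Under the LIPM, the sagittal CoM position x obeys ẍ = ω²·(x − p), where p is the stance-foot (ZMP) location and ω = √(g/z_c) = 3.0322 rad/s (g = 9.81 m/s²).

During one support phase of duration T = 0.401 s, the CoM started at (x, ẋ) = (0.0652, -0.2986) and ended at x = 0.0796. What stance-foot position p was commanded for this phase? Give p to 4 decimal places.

ωT = 3.0322·0.401 = 1.215912; cosh(ωT) = 1.834905, sinh(ωT) = 1.538465
x(T) = p + (x₀−p)·cosh(ωT) + (ẋ₀/ω)·sinh(ωT) ⇒ p·(1 − cosh) = x(T) − x₀·cosh − (ẋ₀/ω)·sinh
numerator   = 0.0796 − (0.0652)·1.834905 − (-0.2986/3.0322)·1.538465 = 0.111467
denominator = 1 − 1.834905 = -0.834905
p = 0.111467 / -0.834905 = -0.1335

p = -0.1335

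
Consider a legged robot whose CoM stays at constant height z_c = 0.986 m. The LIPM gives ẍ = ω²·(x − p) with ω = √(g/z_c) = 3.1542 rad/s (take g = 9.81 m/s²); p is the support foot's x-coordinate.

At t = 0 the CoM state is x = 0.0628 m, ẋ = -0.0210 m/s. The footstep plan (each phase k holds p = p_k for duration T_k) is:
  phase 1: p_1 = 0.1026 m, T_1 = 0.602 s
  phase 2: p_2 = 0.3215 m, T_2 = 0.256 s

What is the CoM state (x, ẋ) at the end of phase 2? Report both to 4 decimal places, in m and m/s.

phase 1: p=0.1026, T=0.602, ωT=1.898828, cosh=3.413905, sinh=3.264161; start (x,ẋ)=(0.062800, -0.021000) → end (x,ẋ)=(-0.055006, -0.481465)
phase 2: p=0.3215, T=0.256, ωT=0.807475, cosh=1.344111, sinh=0.898128; start (x,ẋ)=(-0.055006, -0.481465) → end (x,ẋ)=(-0.321658, -1.713737)

x = -0.3217, ẋ = -1.7137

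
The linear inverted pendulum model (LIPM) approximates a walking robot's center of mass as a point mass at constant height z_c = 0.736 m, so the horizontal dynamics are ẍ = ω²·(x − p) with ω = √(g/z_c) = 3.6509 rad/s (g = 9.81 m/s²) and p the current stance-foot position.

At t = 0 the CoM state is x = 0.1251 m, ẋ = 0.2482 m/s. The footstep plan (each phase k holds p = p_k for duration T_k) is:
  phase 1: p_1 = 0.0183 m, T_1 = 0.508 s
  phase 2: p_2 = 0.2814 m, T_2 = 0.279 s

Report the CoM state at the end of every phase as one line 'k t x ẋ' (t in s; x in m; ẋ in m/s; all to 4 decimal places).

phase 1: p=0.0183, T=0.508, ωT=1.854657, cosh=3.273007, sinh=3.116500; start (x,ẋ)=(0.125100, 0.248200) → end (x,ẋ)=(0.579727, 2.027534)
phase 2: p=0.2814, T=0.279, ωT=1.018601, cosh=1.565209, sinh=1.204109; start (x,ẋ)=(0.579727, 2.027534) → end (x,ẋ)=(1.417048, 4.484984)

1 0.5080 0.5797 2.0275
2 0.7870 1.4170 4.4850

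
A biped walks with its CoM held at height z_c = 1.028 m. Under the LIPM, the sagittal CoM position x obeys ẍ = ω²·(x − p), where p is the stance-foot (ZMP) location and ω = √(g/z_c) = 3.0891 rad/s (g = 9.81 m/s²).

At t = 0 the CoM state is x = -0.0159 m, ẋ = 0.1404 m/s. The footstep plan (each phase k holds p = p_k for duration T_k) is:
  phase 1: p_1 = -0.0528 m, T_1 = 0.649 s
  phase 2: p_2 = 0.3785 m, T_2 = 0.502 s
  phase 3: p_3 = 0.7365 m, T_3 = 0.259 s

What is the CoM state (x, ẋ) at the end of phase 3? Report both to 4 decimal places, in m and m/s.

x = 1.1822, ẋ = 2.0011

phase 1: p=-0.0528, T=0.649, ωT=2.004826, cosh=3.779742, sinh=3.645059; start (x,ẋ)=(-0.015900, 0.140400) → end (x,ẋ)=(0.252341, 0.946168)
phase 2: p=0.3785, T=0.502, ωT=1.550728, cosh=2.463498, sinh=2.251404; start (x,ẋ)=(0.252341, 0.946168) → end (x,ẋ)=(0.757295, 1.453470)
phase 3: p=0.7365, T=0.259, ωT=0.800077, cosh=1.337503, sinh=0.888209; start (x,ẋ)=(0.757295, 1.453470) → end (x,ẋ)=(1.182230, 2.001079)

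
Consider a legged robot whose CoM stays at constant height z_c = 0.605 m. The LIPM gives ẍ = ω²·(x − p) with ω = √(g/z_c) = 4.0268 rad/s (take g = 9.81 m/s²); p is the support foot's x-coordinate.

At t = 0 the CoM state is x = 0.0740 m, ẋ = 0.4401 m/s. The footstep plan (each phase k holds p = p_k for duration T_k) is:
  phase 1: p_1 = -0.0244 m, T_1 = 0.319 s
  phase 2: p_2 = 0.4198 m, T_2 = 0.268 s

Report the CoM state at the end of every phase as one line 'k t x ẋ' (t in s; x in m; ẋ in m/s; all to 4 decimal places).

1 0.3190 0.3493 1.5169
2 0.5870 0.7943 2.1200

phase 1: p=-0.0244, T=0.319, ωT=1.284549, cosh=1.944907, sinh=1.668132; start (x,ẋ)=(0.074000, 0.440100) → end (x,ẋ)=(0.349294, 1.516929)
phase 2: p=0.4198, T=0.268, ωT=1.079182, cosh=1.641073, sinh=1.301200; start (x,ẋ)=(0.349294, 1.516929) → end (x,ẋ)=(0.794267, 2.119961)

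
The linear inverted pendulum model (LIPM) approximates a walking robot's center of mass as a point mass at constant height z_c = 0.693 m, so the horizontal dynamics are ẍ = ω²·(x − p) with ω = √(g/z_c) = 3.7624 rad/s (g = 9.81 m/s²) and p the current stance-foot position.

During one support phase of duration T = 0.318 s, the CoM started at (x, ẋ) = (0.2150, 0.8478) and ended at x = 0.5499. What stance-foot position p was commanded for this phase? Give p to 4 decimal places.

p = 0.2197

ωT = 3.7624·0.318 = 1.196443; cosh(ωT) = 1.805298, sinh(ωT) = 1.503031
x(T) = p + (x₀−p)·cosh(ωT) + (ẋ₀/ω)·sinh(ωT) ⇒ p·(1 − cosh) = x(T) − x₀·cosh − (ẋ₀/ω)·sinh
numerator   = 0.5499 − (0.2150)·1.805298 − (0.8478/3.7624)·1.503031 = -0.176924
denominator = 1 − 1.805298 = -0.805298
p = -0.176924 / -0.805298 = 0.2197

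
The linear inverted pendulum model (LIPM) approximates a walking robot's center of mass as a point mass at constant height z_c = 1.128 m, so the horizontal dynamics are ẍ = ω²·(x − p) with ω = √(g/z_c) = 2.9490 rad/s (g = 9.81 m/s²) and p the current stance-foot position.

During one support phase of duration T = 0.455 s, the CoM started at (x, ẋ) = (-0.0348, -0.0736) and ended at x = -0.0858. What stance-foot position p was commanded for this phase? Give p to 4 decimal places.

p = -0.0286

ωT = 2.9490·0.455 = 1.341795; cosh(ωT) = 2.043640, sinh(ωT) = 1.782264
x(T) = p + (x₀−p)·cosh(ωT) + (ẋ₀/ω)·sinh(ωT) ⇒ p·(1 − cosh) = x(T) − x₀·cosh − (ẋ₀/ω)·sinh
numerator   = -0.0858 − (-0.0348)·2.043640 − (-0.0736/2.9490)·1.782264 = 0.029800
denominator = 1 − 2.043640 = -1.043640
p = 0.029800 / -1.043640 = -0.0286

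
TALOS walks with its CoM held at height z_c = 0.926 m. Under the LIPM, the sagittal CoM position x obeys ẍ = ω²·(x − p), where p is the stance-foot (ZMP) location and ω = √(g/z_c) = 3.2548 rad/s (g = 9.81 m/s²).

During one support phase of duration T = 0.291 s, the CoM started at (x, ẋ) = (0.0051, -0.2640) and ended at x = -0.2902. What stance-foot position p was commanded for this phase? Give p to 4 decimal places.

p = 0.4325

ωT = 3.2548·0.291 = 0.947147; cosh(ωT) = 1.483094, sinh(ωT) = 1.095248
x(T) = p + (x₀−p)·cosh(ωT) + (ẋ₀/ω)·sinh(ωT) ⇒ p·(1 − cosh) = x(T) − x₀·cosh − (ẋ₀/ω)·sinh
numerator   = -0.2902 − (0.0051)·1.483094 − (-0.2640/3.2548)·1.095248 = -0.208927
denominator = 1 − 1.483094 = -0.483094
p = -0.208927 / -0.483094 = 0.4325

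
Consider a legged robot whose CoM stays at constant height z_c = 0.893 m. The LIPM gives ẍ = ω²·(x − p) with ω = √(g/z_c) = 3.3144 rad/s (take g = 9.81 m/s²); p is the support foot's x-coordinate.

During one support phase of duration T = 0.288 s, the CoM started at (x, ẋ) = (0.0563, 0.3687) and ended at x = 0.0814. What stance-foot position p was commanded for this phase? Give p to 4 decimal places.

ωT = 3.3144·0.288 = 0.954547; cosh(ωT) = 1.491240, sinh(ωT) = 1.106254
x(T) = p + (x₀−p)·cosh(ωT) + (ẋ₀/ω)·sinh(ωT) ⇒ p·(1 − cosh) = x(T) − x₀·cosh − (ẋ₀/ω)·sinh
numerator   = 0.0814 − (0.0563)·1.491240 − (0.3687/3.3144)·1.106254 = -0.125619
denominator = 1 − 1.491240 = -0.491240
p = -0.125619 / -0.491240 = 0.2557

p = 0.2557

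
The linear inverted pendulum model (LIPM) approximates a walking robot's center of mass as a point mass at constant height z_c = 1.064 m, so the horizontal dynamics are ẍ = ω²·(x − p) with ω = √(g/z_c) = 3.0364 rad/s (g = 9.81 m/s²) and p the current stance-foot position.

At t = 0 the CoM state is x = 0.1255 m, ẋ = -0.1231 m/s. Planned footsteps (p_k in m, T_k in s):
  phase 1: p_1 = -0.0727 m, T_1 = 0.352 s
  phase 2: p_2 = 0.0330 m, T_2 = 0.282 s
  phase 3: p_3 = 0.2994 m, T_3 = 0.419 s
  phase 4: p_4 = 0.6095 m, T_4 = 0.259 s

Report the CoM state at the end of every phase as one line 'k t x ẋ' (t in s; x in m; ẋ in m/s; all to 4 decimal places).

phase 1: p=-0.0727, T=0.352, ωT=1.068813, cosh=1.627668, sinh=1.284252; start (x,ẋ)=(0.125500, -0.123100) → end (x,ẋ)=(0.197838, 0.572516)
phase 2: p=0.0330, T=0.282, ωT=0.856265, cosh=1.389548, sinh=0.964802; start (x,ẋ)=(0.197838, 0.572516) → end (x,ẋ)=(0.443965, 1.278436)
phase 3: p=0.2994, T=0.419, ωT=1.272252, cosh=1.924540, sinh=1.644340; start (x,ẋ)=(0.443965, 1.278436) → end (x,ẋ)=(1.269949, 3.182197)
phase 4: p=0.6095, T=0.259, ωT=0.786428, cosh=1.325504, sinh=0.870035; start (x,ẋ)=(1.269949, 3.182197) → end (x,ẋ)=(2.396739, 5.962771)

1 0.3520 0.1978 0.5725
2 0.6340 0.4440 1.2784
3 1.0530 1.2699 3.1822
4 1.3120 2.3967 5.9628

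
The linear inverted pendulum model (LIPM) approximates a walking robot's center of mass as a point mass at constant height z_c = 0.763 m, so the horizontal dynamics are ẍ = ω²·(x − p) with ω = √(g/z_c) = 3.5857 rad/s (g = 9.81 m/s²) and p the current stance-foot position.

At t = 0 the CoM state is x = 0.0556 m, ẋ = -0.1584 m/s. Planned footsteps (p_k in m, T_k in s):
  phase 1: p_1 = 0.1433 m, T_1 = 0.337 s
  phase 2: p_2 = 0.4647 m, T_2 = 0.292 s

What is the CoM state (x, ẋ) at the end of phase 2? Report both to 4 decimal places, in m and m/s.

x = -0.6808, ẋ = -3.6867

phase 1: p=0.1433, T=0.337, ωT=1.208381, cosh=1.823370, sinh=1.524689; start (x,ẋ)=(0.055600, -0.158400) → end (x,ẋ)=(-0.083963, -0.768285)
phase 2: p=0.4647, T=0.292, ωT=1.047024, cosh=1.600071, sinh=1.249090; start (x,ẋ)=(-0.083963, -0.768285) → end (x,ẋ)=(-0.680835, -3.686697)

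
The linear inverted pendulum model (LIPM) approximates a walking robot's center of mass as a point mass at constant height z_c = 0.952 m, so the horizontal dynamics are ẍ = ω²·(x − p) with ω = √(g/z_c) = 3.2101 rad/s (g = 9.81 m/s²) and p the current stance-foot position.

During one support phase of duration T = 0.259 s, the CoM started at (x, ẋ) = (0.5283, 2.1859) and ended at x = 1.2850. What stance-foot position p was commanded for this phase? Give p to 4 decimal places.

p = 0.1921

ωT = 3.2101·0.259 = 0.831416; cosh(ωT) = 1.366000, sinh(ωT) = 0.930568
x(T) = p + (x₀−p)·cosh(ωT) + (ẋ₀/ω)·sinh(ωT) ⇒ p·(1 − cosh) = x(T) − x₀·cosh − (ẋ₀/ω)·sinh
numerator   = 1.2850 − (0.5283)·1.366000 − (2.1859/3.2101)·0.930568 = -0.070323
denominator = 1 − 1.366000 = -0.366000
p = -0.070323 / -0.366000 = 0.1921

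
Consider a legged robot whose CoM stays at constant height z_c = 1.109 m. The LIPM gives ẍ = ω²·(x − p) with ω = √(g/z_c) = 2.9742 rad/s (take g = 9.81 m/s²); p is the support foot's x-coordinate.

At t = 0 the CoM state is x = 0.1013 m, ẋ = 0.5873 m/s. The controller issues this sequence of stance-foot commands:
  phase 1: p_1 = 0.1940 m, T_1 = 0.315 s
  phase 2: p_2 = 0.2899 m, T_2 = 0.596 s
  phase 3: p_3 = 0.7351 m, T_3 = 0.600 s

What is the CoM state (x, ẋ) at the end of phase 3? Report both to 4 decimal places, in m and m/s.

x = 2.3747, ẋ = 5.1166

phase 1: p=0.1940, T=0.315, ωT=0.936873, cosh=1.471920, sinh=1.080069; start (x,ẋ)=(0.101300, 0.587300) → end (x,ẋ)=(0.270829, 0.566675)
phase 2: p=0.2899, T=0.596, ωT=1.772623, cosh=3.028080, sinh=2.858194; start (x,ẋ)=(0.270829, 0.566675) → end (x,ẋ)=(0.776722, 1.553814)
phase 3: p=0.7351, T=0.600, ωT=1.784520, cosh=3.062299, sinh=2.894421; start (x,ẋ)=(0.776722, 1.553814) → end (x,ẋ)=(2.374695, 5.116553)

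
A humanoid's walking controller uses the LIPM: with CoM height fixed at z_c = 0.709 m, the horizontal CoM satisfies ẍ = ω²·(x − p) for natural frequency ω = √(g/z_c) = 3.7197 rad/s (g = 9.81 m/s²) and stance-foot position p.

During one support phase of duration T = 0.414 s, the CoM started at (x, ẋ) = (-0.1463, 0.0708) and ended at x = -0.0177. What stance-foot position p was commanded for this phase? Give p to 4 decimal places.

p = -0.2062

ωT = 3.7197·0.414 = 1.539956; cosh(ωT) = 2.439387, sinh(ωT) = 2.224997
x(T) = p + (x₀−p)·cosh(ωT) + (ẋ₀/ω)·sinh(ωT) ⇒ p·(1 − cosh) = x(T) − x₀·cosh − (ẋ₀/ω)·sinh
numerator   = -0.0177 − (-0.1463)·2.439387 − (0.0708/3.7197)·2.224997 = 0.296832
denominator = 1 − 2.439387 = -1.439387
p = 0.296832 / -1.439387 = -0.2062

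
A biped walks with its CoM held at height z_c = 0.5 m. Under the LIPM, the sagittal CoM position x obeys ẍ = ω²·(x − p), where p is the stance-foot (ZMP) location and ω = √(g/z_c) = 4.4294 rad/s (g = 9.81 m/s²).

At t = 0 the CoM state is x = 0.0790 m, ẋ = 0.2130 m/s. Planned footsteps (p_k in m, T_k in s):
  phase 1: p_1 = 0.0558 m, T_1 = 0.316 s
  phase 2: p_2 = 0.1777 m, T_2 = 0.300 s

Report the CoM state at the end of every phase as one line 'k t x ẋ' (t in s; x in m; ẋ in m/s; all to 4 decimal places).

1 0.3160 0.1972 0.6536
2 0.6160 0.4763 1.4727

phase 1: p=0.0558, T=0.316, ωT=1.399690, cosh=2.150309, sinh=1.903636; start (x,ẋ)=(0.079000, 0.213000) → end (x,ẋ)=(0.197229, 0.653637)
phase 2: p=0.1777, T=0.300, ωT=1.328820, cosh=2.020687, sinh=1.755897; start (x,ẋ)=(0.197229, 0.653637) → end (x,ẋ)=(0.476276, 1.472683)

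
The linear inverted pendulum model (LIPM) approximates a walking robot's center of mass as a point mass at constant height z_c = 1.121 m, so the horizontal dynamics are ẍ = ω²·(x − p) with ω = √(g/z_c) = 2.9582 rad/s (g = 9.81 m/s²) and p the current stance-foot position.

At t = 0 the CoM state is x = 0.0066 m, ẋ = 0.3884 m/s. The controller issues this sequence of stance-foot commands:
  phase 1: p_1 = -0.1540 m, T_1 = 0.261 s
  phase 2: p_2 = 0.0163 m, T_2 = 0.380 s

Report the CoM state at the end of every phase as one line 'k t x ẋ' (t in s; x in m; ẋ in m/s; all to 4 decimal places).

1 0.2610 0.1686 0.9144
2 0.6410 0.7009 2.1758

phase 1: p=-0.1540, T=0.261, ωT=0.772090, cosh=1.313166, sinh=0.851120; start (x,ẋ)=(0.006600, 0.388400) → end (x,ẋ)=(0.168643, 0.914389)
phase 2: p=0.0163, T=0.380, ωT=1.124116, cosh=1.701217, sinh=1.376278; start (x,ẋ)=(0.168643, 0.914389) → end (x,ẋ)=(0.700881, 2.175810)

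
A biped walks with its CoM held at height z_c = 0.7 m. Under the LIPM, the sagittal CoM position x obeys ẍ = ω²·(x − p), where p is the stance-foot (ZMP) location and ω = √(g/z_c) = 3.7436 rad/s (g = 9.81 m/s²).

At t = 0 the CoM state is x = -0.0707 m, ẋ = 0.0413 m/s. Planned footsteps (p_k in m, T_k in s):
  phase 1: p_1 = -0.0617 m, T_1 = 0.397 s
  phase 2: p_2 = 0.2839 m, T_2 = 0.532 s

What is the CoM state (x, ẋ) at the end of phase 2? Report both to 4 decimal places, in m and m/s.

x = -0.9732, ẋ = -4.5273

phase 1: p=-0.0617, T=0.397, ωT=1.486209, cosh=2.323268, sinh=2.097039; start (x,ẋ)=(-0.070700, 0.041300) → end (x,ẋ)=(-0.059475, 0.025297)
phase 2: p=0.2839, T=0.532, ωT=1.991595, cosh=3.731845, sinh=3.595368; start (x,ẋ)=(-0.059475, 0.025297) → end (x,ẋ)=(-0.973226, -4.527287)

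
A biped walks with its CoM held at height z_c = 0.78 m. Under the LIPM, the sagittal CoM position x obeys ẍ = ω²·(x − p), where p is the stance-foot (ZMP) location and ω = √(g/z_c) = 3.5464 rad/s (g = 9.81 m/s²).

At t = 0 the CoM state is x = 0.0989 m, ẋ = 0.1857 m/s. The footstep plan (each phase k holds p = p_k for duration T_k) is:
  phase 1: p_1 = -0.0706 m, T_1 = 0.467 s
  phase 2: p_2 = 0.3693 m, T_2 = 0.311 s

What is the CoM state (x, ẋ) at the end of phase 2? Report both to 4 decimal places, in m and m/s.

phase 1: p=-0.0706, T=0.467, ωT=1.656169, cosh=2.715034, sinh=2.524166; start (x,ẋ)=(0.098900, 0.185700) → end (x,ẋ)=(0.521771, 2.021495)
phase 2: p=0.3693, T=0.311, ωT=1.102930, cosh=1.672440, sinh=1.340543; start (x,ẋ)=(0.521771, 2.021495) → end (x,ẋ)=(1.388426, 4.105692)

x = 1.3884, ẋ = 4.1057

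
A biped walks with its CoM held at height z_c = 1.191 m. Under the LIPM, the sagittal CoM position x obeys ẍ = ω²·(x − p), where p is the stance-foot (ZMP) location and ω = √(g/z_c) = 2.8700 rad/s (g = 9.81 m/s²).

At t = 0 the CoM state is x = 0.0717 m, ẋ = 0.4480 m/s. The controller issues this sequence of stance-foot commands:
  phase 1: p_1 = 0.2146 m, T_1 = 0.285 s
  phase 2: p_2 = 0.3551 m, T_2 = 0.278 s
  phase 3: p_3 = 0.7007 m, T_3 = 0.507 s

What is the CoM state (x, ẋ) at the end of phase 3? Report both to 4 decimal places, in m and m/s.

phase 1: p=0.2146, T=0.285, ωT=0.817950, cosh=1.353593, sinh=0.912257; start (x,ẋ)=(0.071700, 0.448000) → end (x,ẋ)=(0.163573, 0.232272)
phase 2: p=0.3551, T=0.278, ωT=0.797860, cosh=1.335537, sinh=0.885246; start (x,ẋ)=(0.163573, 0.232272) → end (x,ẋ)=(0.170952, -0.176397)
phase 3: p=0.7007, T=0.507, ωT=1.455090, cosh=2.259124, sinh=2.025745; start (x,ẋ)=(0.170952, -0.176397) → end (x,ẋ)=(-0.620574, -3.478399)

x = -0.6206, ẋ = -3.4784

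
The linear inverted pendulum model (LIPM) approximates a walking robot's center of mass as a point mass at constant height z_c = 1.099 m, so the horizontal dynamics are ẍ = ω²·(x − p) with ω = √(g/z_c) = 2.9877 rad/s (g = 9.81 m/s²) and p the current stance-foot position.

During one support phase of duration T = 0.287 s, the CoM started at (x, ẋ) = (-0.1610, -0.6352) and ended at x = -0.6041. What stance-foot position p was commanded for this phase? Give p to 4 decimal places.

ωT = 2.9877·0.287 = 0.857470; cosh(ωT) = 1.390712, sinh(ωT) = 0.966478
x(T) = p + (x₀−p)·cosh(ωT) + (ẋ₀/ω)·sinh(ωT) ⇒ p·(1 − cosh) = x(T) − x₀·cosh − (ẋ₀/ω)·sinh
numerator   = -0.6041 − (-0.1610)·1.390712 − (-0.6352/2.9877)·0.966478 = -0.174717
denominator = 1 − 1.390712 = -0.390712
p = -0.174717 / -0.390712 = 0.4472

p = 0.4472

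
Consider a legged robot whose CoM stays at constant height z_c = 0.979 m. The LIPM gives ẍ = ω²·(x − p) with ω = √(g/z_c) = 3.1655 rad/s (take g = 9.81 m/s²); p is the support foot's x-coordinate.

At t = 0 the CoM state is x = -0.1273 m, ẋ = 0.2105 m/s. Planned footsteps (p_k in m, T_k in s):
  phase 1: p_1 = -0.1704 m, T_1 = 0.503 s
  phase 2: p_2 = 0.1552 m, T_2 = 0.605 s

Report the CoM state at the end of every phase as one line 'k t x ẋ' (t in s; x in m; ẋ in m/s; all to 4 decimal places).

1 0.5030 0.0965 0.8601
2 1.1080 0.8539 2.3659

phase 1: p=-0.1704, T=0.503, ωT=1.592247, cosh=2.559123, sinh=2.355655; start (x,ẋ)=(-0.127300, 0.210500) → end (x,ẋ)=(0.096545, 0.860085)
phase 2: p=0.1552, T=0.605, ωT=1.915128, cosh=3.467564, sinh=3.320241; start (x,ẋ)=(0.096545, 0.860085) → end (x,ẋ)=(0.853938, 2.365920)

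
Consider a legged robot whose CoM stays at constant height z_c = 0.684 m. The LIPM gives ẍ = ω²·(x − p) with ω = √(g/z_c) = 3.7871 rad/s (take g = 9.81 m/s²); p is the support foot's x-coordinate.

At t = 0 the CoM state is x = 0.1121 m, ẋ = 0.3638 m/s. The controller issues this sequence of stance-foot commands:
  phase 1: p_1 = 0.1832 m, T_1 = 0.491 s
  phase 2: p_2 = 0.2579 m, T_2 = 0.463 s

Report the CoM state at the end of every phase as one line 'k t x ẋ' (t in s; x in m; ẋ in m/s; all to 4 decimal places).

1 0.4910 0.2503 0.3528
2 0.9540 0.4962 0.9687

phase 1: p=0.1832, T=0.491, ωT=1.859466, cosh=3.288032, sinh=3.132276; start (x,ẋ)=(0.112100, 0.363800) → end (x,ẋ)=(0.250317, 0.352781)
phase 2: p=0.2579, T=0.463, ωT=1.753427, cosh=2.973769, sinh=2.800590; start (x,ẋ)=(0.250317, 0.352781) → end (x,ẋ)=(0.496233, 0.968658)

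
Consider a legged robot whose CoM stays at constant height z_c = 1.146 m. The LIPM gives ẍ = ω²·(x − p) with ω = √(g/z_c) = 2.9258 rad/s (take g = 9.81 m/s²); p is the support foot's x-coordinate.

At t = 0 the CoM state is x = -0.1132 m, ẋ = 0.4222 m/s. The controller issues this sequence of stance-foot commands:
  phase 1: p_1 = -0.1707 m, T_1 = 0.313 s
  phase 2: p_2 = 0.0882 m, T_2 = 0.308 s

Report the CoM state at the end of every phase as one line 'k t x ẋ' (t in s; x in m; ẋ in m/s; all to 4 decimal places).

1 0.3130 0.0641 0.7885
2 0.6210 0.3306 1.0583

phase 1: p=-0.1707, T=0.313, ωT=0.915775, cosh=1.449459, sinh=1.049253; start (x,ẋ)=(-0.113200, 0.422200) → end (x,ẋ)=(0.064054, 0.788481)
phase 2: p=0.0882, T=0.308, ωT=0.901146, cosh=1.434264, sinh=1.028160; start (x,ẋ)=(0.064054, 0.788481) → end (x,ẋ)=(0.330649, 1.058253)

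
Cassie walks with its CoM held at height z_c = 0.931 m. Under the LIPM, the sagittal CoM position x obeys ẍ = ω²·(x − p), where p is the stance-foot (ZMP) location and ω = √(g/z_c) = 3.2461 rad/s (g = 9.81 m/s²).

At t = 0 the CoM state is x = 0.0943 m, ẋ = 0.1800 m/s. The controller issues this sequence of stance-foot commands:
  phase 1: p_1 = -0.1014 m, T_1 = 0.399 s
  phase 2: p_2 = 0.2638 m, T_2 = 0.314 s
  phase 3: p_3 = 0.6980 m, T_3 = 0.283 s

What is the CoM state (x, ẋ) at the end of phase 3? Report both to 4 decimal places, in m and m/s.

phase 1: p=-0.1014, T=0.399, ωT=1.295194, cosh=1.962774, sinh=1.688930; start (x,ẋ)=(0.094300, 0.180000) → end (x,ẋ)=(0.376368, 1.426212)
phase 2: p=0.2638, T=0.314, ωT=1.019275, cosh=1.566021, sinh=1.205165; start (x,ẋ)=(0.376368, 1.426212) → end (x,ẋ)=(0.969587, 2.673854)
phase 3: p=0.6980, T=0.283, ωT=0.918646, cosh=1.452477, sinh=1.053418; start (x,ẋ)=(0.969587, 2.673854) → end (x,ẋ)=(1.960188, 4.812405)

x = 1.9602, ẋ = 4.8124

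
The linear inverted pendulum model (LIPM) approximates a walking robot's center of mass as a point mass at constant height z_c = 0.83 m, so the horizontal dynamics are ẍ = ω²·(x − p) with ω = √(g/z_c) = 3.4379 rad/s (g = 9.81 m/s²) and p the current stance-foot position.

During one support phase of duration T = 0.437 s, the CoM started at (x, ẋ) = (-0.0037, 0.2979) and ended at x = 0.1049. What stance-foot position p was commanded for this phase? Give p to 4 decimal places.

p = 0.0526

ωT = 3.4379·0.437 = 1.502362; cosh(ωT) = 2.357446, sinh(ωT) = 2.134842
x(T) = p + (x₀−p)·cosh(ωT) + (ẋ₀/ω)·sinh(ωT) ⇒ p·(1 − cosh) = x(T) − x₀·cosh − (ẋ₀/ω)·sinh
numerator   = 0.1049 − (-0.0037)·2.357446 − (0.2979/3.4379)·2.134842 = -0.071365
denominator = 1 − 2.357446 = -1.357446
p = -0.071365 / -1.357446 = 0.0526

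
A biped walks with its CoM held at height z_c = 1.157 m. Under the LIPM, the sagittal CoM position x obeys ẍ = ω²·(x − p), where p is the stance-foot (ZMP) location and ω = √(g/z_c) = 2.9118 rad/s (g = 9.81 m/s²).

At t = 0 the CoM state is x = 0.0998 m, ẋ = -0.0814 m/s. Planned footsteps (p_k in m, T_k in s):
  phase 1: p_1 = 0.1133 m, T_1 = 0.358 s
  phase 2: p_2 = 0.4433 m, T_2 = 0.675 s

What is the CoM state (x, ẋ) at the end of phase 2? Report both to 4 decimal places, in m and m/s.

x = -1.1769, ẋ = -4.5851

phase 1: p=0.1133, T=0.358, ωT=1.042424, cosh=1.594342, sinh=1.241743; start (x,ẋ)=(0.099800, -0.081400) → end (x,ẋ)=(0.057063, -0.178591)
phase 2: p=0.4433, T=0.675, ωT=1.965465, cosh=3.639161, sinh=3.499070; start (x,ẋ)=(0.057063, -0.178591) → end (x,ẋ)=(-1.176889, -4.585132)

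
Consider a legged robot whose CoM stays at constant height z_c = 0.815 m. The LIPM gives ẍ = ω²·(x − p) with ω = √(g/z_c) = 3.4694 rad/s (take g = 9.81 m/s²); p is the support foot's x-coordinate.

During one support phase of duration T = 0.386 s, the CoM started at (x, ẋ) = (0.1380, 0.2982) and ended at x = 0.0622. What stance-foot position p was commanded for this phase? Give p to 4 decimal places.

p = 0.3580

ωT = 3.4694·0.386 = 1.339188; cosh(ωT) = 2.039002, sinh(ωT) = 1.776943
x(T) = p + (x₀−p)·cosh(ωT) + (ẋ₀/ω)·sinh(ωT) ⇒ p·(1 − cosh) = x(T) − x₀·cosh − (ẋ₀/ω)·sinh
numerator   = 0.0622 − (0.1380)·2.039002 − (0.2982/3.4694)·1.776943 = -0.371913
denominator = 1 − 2.039002 = -1.039002
p = -0.371913 / -1.039002 = 0.3580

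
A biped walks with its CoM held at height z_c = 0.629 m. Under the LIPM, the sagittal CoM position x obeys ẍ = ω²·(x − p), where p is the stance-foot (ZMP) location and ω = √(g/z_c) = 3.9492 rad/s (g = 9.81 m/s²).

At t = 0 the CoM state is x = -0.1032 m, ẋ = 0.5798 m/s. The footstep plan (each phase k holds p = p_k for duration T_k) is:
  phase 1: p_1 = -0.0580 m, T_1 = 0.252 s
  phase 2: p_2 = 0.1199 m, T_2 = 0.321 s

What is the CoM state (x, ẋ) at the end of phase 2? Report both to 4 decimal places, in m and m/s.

x = 0.2572, ẋ = 0.8187

phase 1: p=-0.0580, T=0.252, ωT=0.995198, cosh=1.537456, sinh=1.167805; start (x,ẋ)=(-0.103200, 0.579800) → end (x,ẋ)=(0.043958, 0.682959)
phase 2: p=0.1199, T=0.321, ωT=1.267693, cosh=1.917064, sinh=1.635584; start (x,ẋ)=(0.043958, 0.682959) → end (x,ẋ)=(0.257165, 0.818747)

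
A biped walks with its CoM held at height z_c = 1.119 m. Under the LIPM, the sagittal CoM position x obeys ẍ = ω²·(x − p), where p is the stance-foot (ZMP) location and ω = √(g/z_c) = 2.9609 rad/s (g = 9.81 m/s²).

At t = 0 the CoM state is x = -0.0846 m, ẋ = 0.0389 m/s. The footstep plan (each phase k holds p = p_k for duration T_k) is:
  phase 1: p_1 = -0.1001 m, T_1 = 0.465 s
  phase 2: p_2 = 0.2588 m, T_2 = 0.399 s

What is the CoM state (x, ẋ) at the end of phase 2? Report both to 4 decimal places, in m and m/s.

x = -0.1961, ẋ = -1.0213

phase 1: p=-0.1001, T=0.465, ωT=1.376819, cosh=2.107328, sinh=1.854948; start (x,ẋ)=(-0.084600, 0.038900) → end (x,ẋ)=(-0.043066, 0.167106)
phase 2: p=0.2588, T=0.399, ωT=1.181399, cosh=1.782890, sinh=1.476041; start (x,ẋ)=(-0.043066, 0.167106) → end (x,ẋ)=(-0.196090, -1.021348)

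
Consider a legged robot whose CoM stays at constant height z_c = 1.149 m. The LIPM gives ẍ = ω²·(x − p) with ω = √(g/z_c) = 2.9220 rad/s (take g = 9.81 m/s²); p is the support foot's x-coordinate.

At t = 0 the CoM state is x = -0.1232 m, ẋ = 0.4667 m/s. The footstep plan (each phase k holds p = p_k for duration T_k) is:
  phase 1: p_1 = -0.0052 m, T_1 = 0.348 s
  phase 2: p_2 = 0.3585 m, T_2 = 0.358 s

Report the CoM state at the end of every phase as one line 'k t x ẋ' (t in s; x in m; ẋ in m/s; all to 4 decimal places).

phase 1: p=-0.0052, T=0.348, ωT=1.016856, cosh=1.563110, sinh=1.201380; start (x,ẋ)=(-0.123200, 0.466700) → end (x,ẋ)=(0.002237, 0.315273)
phase 2: p=0.3585, T=0.358, ωT=1.046076, cosh=1.598887, sinh=1.247573; start (x,ẋ)=(0.002237, 0.315273) → end (x,ẋ)=(-0.076516, -0.794640)

1 0.3480 0.0022 0.3153
2 0.7060 -0.0765 -0.7946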